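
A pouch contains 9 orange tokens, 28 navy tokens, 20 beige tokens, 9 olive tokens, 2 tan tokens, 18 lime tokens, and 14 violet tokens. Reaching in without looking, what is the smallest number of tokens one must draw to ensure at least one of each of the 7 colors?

The hardest color to obtain is tan: we could draw every other token first — 100 − 2 = 98 tokens — without a single tan one.
The next draw must be tan, so 98 + 1 = 99.

99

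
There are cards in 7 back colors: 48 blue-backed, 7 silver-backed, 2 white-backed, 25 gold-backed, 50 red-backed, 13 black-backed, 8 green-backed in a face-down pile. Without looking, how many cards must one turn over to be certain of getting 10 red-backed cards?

To avoid red-backed cards as long as possible, exhaust the other 6 back colors first.
The worst case draws every non-red-backed card first: 48 + 7 + 2 + 25 + 13 + 8 = 103.
The next 10 draws are then forced to be red-backed, giving 103 + 10 = 113.

113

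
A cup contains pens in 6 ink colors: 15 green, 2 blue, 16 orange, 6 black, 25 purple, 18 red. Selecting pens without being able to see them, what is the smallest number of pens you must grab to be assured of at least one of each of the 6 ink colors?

81

The hardest ink color to obtain is blue: we could draw every other pen first — 82 − 2 = 80 pens — without a single blue one.
The next draw must be blue, so 80 + 1 = 81.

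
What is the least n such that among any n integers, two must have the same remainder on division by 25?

26

Two integers differ by a multiple of 25 exactly when they share a remainder mod 25.
There are 25 residue classes mod 25, so 25 integers can all lie in distinct classes.
One more integer must repeat a residue, giving a difference divisible by 25. So n = 25 + 1 = 26.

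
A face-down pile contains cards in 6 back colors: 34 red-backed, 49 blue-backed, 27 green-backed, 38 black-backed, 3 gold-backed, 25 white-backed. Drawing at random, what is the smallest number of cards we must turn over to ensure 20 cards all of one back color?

99

Treat the 6 back colors as pigeonholes.
In the worst case we take at most 19 of each back color, but all 3 gold-backed (fewer than 19), giving 19 + 19 + 19 + 19 + 3 + 19 = 98.
One more card then forces some back color to 20, so 98 + 1 = 99.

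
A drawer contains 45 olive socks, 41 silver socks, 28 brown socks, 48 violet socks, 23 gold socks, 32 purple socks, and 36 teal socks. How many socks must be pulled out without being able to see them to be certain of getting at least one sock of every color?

The hardest color to obtain is gold: we could draw every other sock first — 253 − 23 = 230 socks — without a single gold one.
The next draw must be gold, so 230 + 1 = 231.

231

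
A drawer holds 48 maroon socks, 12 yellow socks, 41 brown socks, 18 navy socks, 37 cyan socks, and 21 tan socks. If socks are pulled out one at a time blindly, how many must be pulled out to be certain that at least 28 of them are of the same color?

Treat the 6 colors as pigeonholes.
In the worst case we take at most 27 of each color, but all 12 yellow, all 18 navy, and all 21 tan (fewer than 27), giving 27 + 12 + 27 + 18 + 27 + 21 = 132.
One more sock then forces some color to 28, so 132 + 1 = 133.

133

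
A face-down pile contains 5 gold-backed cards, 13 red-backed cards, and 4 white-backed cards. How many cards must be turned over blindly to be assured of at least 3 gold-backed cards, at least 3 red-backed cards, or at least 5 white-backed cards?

9

The worst case stops just short of every target: 2 gold-backed, 2 red-backed, 4 white-backed — 2 + 2 + 4 = 8 cards.
One more card must push some back color to its target, so 8 + 1 = 9.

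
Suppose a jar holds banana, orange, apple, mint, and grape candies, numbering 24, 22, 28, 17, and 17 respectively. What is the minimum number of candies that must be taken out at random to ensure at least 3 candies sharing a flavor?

11

The worst case takes 2 candies of each flavor without reaching 3 of any: 5 × 2 = 10.
The next candy must bring some flavor to 3, so 10 + 1 = 11.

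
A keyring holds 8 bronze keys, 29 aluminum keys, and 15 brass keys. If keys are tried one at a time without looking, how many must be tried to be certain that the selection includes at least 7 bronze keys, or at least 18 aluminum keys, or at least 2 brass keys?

25

The worst case stops just short of every target: 6 bronze, 17 aluminum, 1 brass — 6 + 17 + 1 = 24 keys.
One more key must push some type to its target, so 24 + 1 = 25.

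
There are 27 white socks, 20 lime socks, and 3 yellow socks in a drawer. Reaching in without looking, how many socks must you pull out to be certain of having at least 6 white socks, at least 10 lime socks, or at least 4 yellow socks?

Each of the 3 colors has its own threshold; avoid all of them simultaneously.
The worst case stops just short of every target: 5 white, 9 lime, 3 yellow — 5 + 9 + 3 = 17 socks.
One more sock must push some color to its target, so 17 + 1 = 18.

18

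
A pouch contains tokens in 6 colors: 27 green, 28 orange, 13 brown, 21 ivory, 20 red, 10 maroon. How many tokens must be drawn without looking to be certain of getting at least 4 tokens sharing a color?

Treat the 6 colors as pigeonholes.
The worst case takes 3 tokens of each color without reaching 4 of any: 6 × 3 = 18.
The next token must bring some color to 4, so 18 + 1 = 19.

19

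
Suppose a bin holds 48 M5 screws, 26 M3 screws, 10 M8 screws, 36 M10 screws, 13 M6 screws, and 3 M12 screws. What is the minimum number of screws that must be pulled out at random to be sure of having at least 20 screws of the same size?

84

In the worst case we take at most 19 of each size, but all 10 M8, all 13 M6, and all 3 M12 (fewer than 19), giving 19 + 19 + 10 + 19 + 13 + 3 = 83.
One more screw then forces some size to 20, so 83 + 1 = 84.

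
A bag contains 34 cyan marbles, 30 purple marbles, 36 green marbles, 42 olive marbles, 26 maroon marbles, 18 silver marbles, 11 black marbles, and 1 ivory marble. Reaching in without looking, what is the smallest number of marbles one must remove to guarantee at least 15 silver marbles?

To avoid silver marbles as long as possible, exhaust the other 7 colors first.
The worst case draws every non-silver marble first: 34 + 30 + 36 + 42 + 26 + 11 + 1 = 180.
The next 15 draws are then forced to be silver, giving 180 + 15 = 195.

195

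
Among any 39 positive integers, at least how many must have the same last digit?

There are 10 possible last digits, which serve as the pigeonholes.
If each of the 10 possible last digits held at most 3, the total would be at most 10 × 3 = 30 < 39, a contradiction.
So at least one holds ⌈39/10⌉ = 4.

4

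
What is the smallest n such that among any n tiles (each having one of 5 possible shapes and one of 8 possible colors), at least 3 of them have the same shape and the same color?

81

There are 5 × 8 = 40 (shape, color) combinations acting as pigeonholes.
With 40 × 2 = 80 tiles we could place exactly 2 in each, with no (shape, color) pair reaching 3.
One more forces some (shape, color) pair to hold 3, so 80 + 1 = 81.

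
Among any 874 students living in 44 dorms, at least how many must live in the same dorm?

If each of the 44 dorms held at most 19, the total would be at most 44 × 19 = 836 < 874, a contradiction.
So at least one holds ⌈874/44⌉ = 20.

20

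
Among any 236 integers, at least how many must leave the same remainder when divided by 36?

7

The 236 integers fall into 36 residue classes modulo 36.
If each of the 36 residue classes modulo 36 held at most 6, the total would be at most 36 × 6 = 216 < 236, a contradiction.
So at least one holds ⌈236/36⌉ = 7.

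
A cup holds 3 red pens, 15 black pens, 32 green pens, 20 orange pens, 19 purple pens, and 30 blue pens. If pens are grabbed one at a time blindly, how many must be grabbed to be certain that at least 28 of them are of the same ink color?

In the worst case we take at most 27 of each ink color, but all 3 red, all 15 black, all 20 orange, and all 19 purple (fewer than 27), giving 3 + 15 + 27 + 20 + 19 + 27 = 111.
One more pen then forces some ink color to 28, so 111 + 1 = 112.

112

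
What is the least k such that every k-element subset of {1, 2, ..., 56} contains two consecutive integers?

29

Partition {1, …, 56} into 28 pairs: {1,2}, {3,4}, …, {55,56}.
Choosing 28 integers — say the 28 even numbers 2, 4, …, 56 — takes one from each pair and avoids the property.
Choosing 29 forces two into the same pair by pigeonhole, and those are consecutive. So 29.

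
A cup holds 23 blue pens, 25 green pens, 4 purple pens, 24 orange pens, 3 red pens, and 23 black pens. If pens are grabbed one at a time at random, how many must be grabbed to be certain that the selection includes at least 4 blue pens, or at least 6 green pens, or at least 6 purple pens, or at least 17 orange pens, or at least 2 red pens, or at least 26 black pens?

53

The worst case stops just short of every target: 3 blue, 5 green, all 4 purple, 16 orange, 1 red, all 23 black — 3 + 5 + 4 + 16 + 1 + 23 = 52 pens.
One more pen must push some ink color to its target, so 52 + 1 = 53.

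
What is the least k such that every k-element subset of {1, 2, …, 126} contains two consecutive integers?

64

Partition {1, …, 126} into 63 pairs: {1,2}, {3,4}, …, {125,126}.
Choosing 63 integers — say the 63 even numbers 2, 4, …, 126 — takes one from each pair and avoids the property.
Choosing 64 forces two into the same pair by pigeonhole, and those are consecutive. So 64.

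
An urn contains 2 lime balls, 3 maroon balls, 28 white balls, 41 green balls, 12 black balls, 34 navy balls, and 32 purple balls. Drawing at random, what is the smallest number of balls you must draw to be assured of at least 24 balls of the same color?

In the worst case we take at most 23 of each color, but all 2 lime, all 3 maroon, and all 12 black (fewer than 23), giving 2 + 3 + 23 + 23 + 12 + 23 + 23 = 109.
One more ball then forces some color to 24, so 109 + 1 = 110.

110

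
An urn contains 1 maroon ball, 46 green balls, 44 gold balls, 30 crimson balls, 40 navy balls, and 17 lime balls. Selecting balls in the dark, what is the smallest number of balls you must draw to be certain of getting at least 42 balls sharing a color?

171

In the worst case we take at most 41 of each color, but all 1 maroon, all 30 crimson, all 40 navy, and all 17 lime (fewer than 41), giving 1 + 41 + 41 + 30 + 40 + 17 = 170.
One more ball then forces some color to 42, so 170 + 1 = 171.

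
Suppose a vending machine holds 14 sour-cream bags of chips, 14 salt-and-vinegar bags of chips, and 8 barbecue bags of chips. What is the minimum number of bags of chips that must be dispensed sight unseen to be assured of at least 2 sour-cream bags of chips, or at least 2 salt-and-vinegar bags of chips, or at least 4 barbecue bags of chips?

The worst case stops just short of every target: 1 sour-cream, 1 salt-and-vinegar, 3 barbecue — 1 + 1 + 3 = 5 bags of chips.
One more bag of chips must push some flavor to its target, so 5 + 1 = 6.

6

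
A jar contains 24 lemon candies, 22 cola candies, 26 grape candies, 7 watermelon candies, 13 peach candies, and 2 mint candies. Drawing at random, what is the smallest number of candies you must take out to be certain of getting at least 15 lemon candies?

The worst case draws every non-lemon candy first: 22 + 26 + 7 + 13 + 2 = 70.
The next 15 draws are then forced to be lemon, giving 70 + 15 = 85.

85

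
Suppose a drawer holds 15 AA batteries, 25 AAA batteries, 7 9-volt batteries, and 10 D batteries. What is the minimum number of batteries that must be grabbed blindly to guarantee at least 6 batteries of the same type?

21

Treat the 4 types as pigeonholes.
The worst case takes 5 batteries of each type without reaching 6 of any: 4 × 5 = 20.
The next battery must bring some type to 6, so 20 + 1 = 21.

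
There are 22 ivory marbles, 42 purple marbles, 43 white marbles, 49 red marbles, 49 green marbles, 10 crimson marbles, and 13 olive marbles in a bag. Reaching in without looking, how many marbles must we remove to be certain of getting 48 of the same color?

225

Treat the 7 colors as pigeonholes.
In the worst case we take at most 47 of each color, but all 22 ivory, all 42 purple, all 43 white, all 10 crimson, and all 13 olive (fewer than 47), giving 22 + 42 + 43 + 47 + 47 + 10 + 13 = 224.
One more marble then forces some color to 48, so 224 + 1 = 225.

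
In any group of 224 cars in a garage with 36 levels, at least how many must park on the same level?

7

If each of the 36 levels held at most 6, the total would be at most 36 × 6 = 216 < 224, a contradiction.
So at least one holds ⌈224/36⌉ = 7.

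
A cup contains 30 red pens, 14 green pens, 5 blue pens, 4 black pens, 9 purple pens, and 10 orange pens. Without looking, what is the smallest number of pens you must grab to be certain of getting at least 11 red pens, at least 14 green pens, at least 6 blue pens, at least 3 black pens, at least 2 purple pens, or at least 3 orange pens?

34

The worst case stops just short of every target: 10 red, 13 green, 5 blue, 2 black, 1 purple, 2 orange — 10 + 13 + 5 + 2 + 1 + 2 = 33 pens.
One more pen must push some ink color to its target, so 33 + 1 = 34.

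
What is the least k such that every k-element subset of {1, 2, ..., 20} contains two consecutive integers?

Partition {1, …, 20} into 10 pairs: {1,2}, {3,4}, …, {19,20}.
Choosing 10 integers — say the 10 even numbers 2, 4, …, 20 — takes one from each pair and avoids the property.
Choosing 11 forces two into the same pair by pigeonhole, and those are consecutive. So 11.

11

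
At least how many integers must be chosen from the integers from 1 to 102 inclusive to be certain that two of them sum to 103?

Partition {1, …, 102} into 51 pairs: {1,102}, {2,101}, …, {51,52}.
Choosing 51 integers — say the integers 1 through 51 — takes one from each pair and avoids the property.
Choosing 52 forces two into the same pair by pigeonhole, and those sum to 103. So 52.

52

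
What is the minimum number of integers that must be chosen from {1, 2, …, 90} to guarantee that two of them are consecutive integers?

Partition {1, …, 90} into 45 pairs: {1,2}, {3,4}, …, {89,90}.
Choosing 45 integers — say the 45 even numbers 2, 4, …, 90 — takes one from each pair and avoids the property.
Choosing 46 forces two into the same pair by pigeonhole, and those are consecutive. So 46.

46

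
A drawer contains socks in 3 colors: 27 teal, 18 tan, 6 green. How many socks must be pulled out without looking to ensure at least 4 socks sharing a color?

10

Treat the 3 colors as pigeonholes.
The worst case takes 3 socks of each color without reaching 4 of any: 3 × 3 = 9.
The next sock must bring some color to 4, so 9 + 1 = 10.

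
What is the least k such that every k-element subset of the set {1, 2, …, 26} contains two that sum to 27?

14

Partition {1, …, 26} into 13 pairs: {1,26}, {2,25}, …, {13,14}.
Choosing 13 integers — say the integers 1 through 13 — takes one from each pair and avoids the property.
Choosing 14 forces two into the same pair by pigeonhole, and those sum to 27. So 14.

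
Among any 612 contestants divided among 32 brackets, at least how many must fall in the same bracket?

The 612 contestants fall into 32 brackets.
If each of the 32 brackets held at most 19, the total would be at most 32 × 19 = 608 < 612, a contradiction.
So at least one holds ⌈612/32⌉ = 20.

20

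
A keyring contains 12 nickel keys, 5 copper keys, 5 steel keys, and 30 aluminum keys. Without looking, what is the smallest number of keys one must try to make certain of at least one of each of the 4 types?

The hardest type to obtain is copper: we could draw every other key first — 52 − 5 = 47 keys — without a single copper one.
The next draw must be copper, so 47 + 1 = 48.

48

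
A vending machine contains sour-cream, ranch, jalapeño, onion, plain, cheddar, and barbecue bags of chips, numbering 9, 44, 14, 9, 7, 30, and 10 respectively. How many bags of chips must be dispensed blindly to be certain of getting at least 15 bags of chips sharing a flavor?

78

Treat the 7 flavors as pigeonholes.
In the worst case we take at most 14 of each flavor, but all 9 sour-cream, all 9 onion, all 7 plain, and all 10 barbecue (fewer than 14), giving 9 + 14 + 14 + 9 + 7 + 14 + 10 = 77.
One more bag of chips then forces some flavor to 15, so 77 + 1 = 78.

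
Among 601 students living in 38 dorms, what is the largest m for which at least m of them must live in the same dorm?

16

The 601 students fall into 38 dorms.
If each of the 38 dorms held at most 15, the total would be at most 38 × 15 = 570 < 601, a contradiction.
So at least one holds ⌈601/38⌉ = 16.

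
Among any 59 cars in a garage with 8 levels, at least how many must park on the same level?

The 59 cars fall into 8 levels.
If each of the 8 levels held at most 7, the total would be at most 8 × 7 = 56 < 59, a contradiction.
So at least one holds ⌈59/8⌉ = 8.

8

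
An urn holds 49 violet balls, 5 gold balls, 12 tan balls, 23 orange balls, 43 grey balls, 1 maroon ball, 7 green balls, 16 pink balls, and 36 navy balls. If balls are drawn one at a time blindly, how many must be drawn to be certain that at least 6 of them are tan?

186

The worst case draws every non-tan ball first: 49 + 5 + 23 + 43 + 1 + 7 + 16 + 36 = 180.
The next 6 draws are then forced to be tan, giving 180 + 6 = 186.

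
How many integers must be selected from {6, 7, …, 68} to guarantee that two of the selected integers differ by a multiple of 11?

Use the pigeonhole principle on residue classes: group the integers by remainder mod 11; there are 11 residue classes, each nonempty in this range.
Choosing one from each class (11 integers) avoids any shared remainder.
One more choice must repeat a class, so two differ by a multiple of 11. Hence 11 + 1 = 12.

12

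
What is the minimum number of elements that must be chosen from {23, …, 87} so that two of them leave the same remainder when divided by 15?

Use the pigeonhole principle on residue classes: group the integers by remainder mod 15; there are 15 residue classes, each nonempty in this range.
Choosing one from each class (15 integers) avoids any shared remainder.
One more choice must repeat a class, so two differ by a multiple of 15. Hence 15 + 1 = 16.

16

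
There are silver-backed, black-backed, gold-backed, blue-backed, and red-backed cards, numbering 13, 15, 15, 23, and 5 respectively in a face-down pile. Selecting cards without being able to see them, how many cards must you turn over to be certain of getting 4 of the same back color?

16

Treat the 5 back colors as pigeonholes.
The worst case takes 3 cards of each back color without reaching 4 of any: 5 × 3 = 15.
The next card must bring some back color to 4, so 15 + 1 = 16.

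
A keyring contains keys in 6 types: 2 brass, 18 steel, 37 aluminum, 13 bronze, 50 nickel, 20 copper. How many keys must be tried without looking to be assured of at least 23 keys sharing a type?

In the worst case we take at most 22 of each type, but all 2 brass, all 18 steel, all 13 bronze, and all 20 copper (fewer than 22), giving 2 + 18 + 22 + 13 + 22 + 20 = 97.
One more key then forces some type to 23, so 97 + 1 = 98.

98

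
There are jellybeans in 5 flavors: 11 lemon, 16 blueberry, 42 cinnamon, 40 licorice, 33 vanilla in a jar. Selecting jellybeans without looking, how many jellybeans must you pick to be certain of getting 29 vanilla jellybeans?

The worst case draws every non-vanilla jellybean first: 11 + 16 + 42 + 40 = 109.
The next 29 draws are then forced to be vanilla, giving 109 + 29 = 138.

138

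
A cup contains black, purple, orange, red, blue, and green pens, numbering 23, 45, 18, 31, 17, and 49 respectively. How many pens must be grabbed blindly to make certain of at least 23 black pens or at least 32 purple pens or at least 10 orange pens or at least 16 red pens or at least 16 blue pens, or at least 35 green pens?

The worst case stops just short of every target: 22 black, 31 purple, 9 orange, 15 red, 15 blue, 34 green — 22 + 31 + 9 + 15 + 15 + 34 = 126 pens.
One more pen must push some ink color to its target, so 126 + 1 = 127.

127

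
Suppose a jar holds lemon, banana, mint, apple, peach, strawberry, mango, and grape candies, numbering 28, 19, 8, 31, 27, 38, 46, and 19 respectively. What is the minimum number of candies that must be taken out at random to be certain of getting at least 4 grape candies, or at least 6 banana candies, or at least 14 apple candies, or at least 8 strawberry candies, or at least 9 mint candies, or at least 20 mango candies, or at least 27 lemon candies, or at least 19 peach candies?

Each of the 8 flavors has its own threshold; avoid all of them simultaneously.
The worst case stops just short of every target: 26 lemon, 5 banana, 8 mint, 13 apple, 18 peach, 7 strawberry, 19 mango, 3 grape — 26 + 5 + 8 + 13 + 18 + 7 + 19 + 3 = 99 candies.
One more candy must push some flavor to its target, so 99 + 1 = 100.

100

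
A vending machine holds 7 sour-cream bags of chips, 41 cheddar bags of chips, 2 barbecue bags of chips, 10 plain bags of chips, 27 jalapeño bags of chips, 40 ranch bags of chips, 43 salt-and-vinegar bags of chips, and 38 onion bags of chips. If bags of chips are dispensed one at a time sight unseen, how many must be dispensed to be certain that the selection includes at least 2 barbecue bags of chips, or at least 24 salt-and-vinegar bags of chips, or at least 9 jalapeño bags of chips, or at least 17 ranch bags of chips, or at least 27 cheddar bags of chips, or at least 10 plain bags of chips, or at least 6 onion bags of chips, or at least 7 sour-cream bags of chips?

95

Each of the 8 flavors has its own threshold; avoid all of them simultaneously.
The worst case stops just short of every target: 6 sour-cream, 26 cheddar, 1 barbecue, 9 plain, 8 jalapeño, 16 ranch, 23 salt-and-vinegar, 5 onion — 6 + 26 + 1 + 9 + 8 + 16 + 23 + 5 = 94 bags of chips.
One more bag of chips must push some flavor to its target, so 94 + 1 = 95.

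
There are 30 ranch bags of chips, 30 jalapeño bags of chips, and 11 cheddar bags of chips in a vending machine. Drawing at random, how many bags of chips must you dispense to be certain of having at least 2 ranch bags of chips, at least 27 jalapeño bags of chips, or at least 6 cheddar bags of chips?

Each of the 3 flavors has its own threshold; avoid all of them simultaneously.
The worst case stops just short of every target: 1 ranch, 26 jalapeño, 5 cheddar — 1 + 26 + 5 = 32 bags of chips.
One more bag of chips must push some flavor to its target, so 32 + 1 = 33.

33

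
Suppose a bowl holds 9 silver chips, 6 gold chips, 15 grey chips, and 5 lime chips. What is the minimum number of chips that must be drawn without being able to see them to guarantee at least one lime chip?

31

The worst case draws every non-lime chip first: 9 + 6 + 15 = 30.
The next draw is then forced to be lime, giving 30 + 1 = 31.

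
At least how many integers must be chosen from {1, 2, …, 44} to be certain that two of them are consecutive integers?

23

Partition {1, …, 44} into 22 pairs: {1,2}, {3,4}, …, {43,44}.
Choosing 22 integers — say the 22 even numbers 2, 4, …, 44 — takes one from each pair and avoids the property.
Choosing 23 forces two into the same pair by pigeonhole, and those are consecutive. So 23.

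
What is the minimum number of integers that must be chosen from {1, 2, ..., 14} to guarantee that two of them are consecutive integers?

Partition {1, …, 14} into 7 pairs: {1,2}, {3,4}, …, {13,14}.
Choosing 7 integers — say the 7 even numbers 2, 4, …, 14 — takes one from each pair and avoids the property.
Choosing 8 forces two into the same pair by pigeonhole, and those are consecutive. So 8.

8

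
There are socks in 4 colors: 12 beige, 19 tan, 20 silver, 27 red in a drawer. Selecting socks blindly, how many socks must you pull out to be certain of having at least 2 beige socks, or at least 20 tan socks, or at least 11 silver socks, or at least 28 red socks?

58

The worst case stops just short of every target: 1 beige, 19 tan, 10 silver, 27 red — 1 + 19 + 10 + 27 = 57 socks.
One more sock must push some color to its target, so 57 + 1 = 58.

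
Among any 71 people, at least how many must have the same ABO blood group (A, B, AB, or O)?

18

The 71 people fall into 4 ABO blood groups.
If each of the 4 ABO blood groups held at most 17, the total would be at most 4 × 17 = 68 < 71, a contradiction.
So at least one holds ⌈71/4⌉ = 18.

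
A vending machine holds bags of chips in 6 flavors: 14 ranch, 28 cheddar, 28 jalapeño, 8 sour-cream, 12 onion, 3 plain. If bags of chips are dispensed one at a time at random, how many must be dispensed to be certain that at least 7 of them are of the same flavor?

In the worst case we take at most 6 of each flavor, but all 3 plain (fewer than 6), giving 6 + 6 + 6 + 6 + 6 + 3 = 33.
One more bag of chips then forces some flavor to 7, so 33 + 1 = 34.

34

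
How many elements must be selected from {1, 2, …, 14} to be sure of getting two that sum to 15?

Partition {1, …, 14} into 7 pairs: {1,14}, {2,13}, …, {7,8}.
Choosing 7 integers — say the integers 1 through 7 — takes one from each pair and avoids the property.
Choosing 8 forces two into the same pair by pigeonhole, and those sum to 15. So 8.

8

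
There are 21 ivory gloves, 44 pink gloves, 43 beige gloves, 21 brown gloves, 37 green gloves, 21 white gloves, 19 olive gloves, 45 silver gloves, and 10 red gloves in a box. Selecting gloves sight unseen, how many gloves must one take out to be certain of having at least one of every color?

The hardest color to obtain is red: we could draw every other glove first — 261 − 10 = 251 gloves — without a single red one.
The next draw must be red, so 251 + 1 = 252.

252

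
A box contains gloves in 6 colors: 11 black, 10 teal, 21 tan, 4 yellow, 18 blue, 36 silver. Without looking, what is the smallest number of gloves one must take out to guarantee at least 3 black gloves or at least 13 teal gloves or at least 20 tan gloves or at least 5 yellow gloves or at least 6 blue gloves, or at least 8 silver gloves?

Each of the 6 colors has its own threshold; avoid all of them simultaneously.
The worst case stops just short of every target: 2 black, all 10 teal, 19 tan, 4 yellow, 5 blue, 7 silver — 2 + 10 + 19 + 4 + 5 + 7 = 47 gloves.
One more glove must push some color to its target, so 47 + 1 = 48.

48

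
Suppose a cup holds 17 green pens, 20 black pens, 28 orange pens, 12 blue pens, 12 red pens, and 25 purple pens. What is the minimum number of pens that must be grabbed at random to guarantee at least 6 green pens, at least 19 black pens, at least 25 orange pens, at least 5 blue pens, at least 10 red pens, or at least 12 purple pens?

72

The worst case stops just short of every target: 5 green, 18 black, 24 orange, 4 blue, 9 red, 11 purple — 5 + 18 + 24 + 4 + 9 + 11 = 71 pens.
One more pen must push some ink color to its target, so 71 + 1 = 72.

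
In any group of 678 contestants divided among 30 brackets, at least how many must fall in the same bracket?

23

The 678 contestants fall into 30 brackets.
If each of the 30 brackets held at most 22, the total would be at most 30 × 22 = 660 < 678, a contradiction.
So at least one holds ⌈678/30⌉ = 23.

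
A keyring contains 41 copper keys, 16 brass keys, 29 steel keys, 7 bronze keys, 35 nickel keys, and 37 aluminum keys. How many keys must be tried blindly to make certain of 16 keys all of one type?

83

Treat the 6 types as pigeonholes.
In the worst case we take at most 15 of each type, but all 7 bronze (fewer than 15), giving 15 + 15 + 15 + 7 + 15 + 15 = 82.
One more key then forces some type to 16, so 82 + 1 = 83.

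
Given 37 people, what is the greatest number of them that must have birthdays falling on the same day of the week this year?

The 37 people fall into 7 days of the week.
If each of the 7 days of the week held at most 5, the total would be at most 7 × 5 = 35 < 37, a contradiction.
So at least one holds ⌈37/7⌉ = 6.

6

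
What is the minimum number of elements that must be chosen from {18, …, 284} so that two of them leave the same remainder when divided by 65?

66

Group the integers by remainder mod 65; there are 65 residue classes, each nonempty in this range.
Choosing one from each class (65 integers) avoids any shared remainder.
One more choice must repeat a class, so two differ by a multiple of 65. Hence 65 + 1 = 66.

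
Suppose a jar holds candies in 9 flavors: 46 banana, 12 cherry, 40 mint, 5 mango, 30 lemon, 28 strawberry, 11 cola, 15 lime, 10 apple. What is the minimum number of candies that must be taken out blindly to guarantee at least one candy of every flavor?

193

The hardest flavor to obtain is mango: we could draw every other candy first — 197 − 5 = 192 candies — without a single mango one.
The next draw must be mango, so 192 + 1 = 193.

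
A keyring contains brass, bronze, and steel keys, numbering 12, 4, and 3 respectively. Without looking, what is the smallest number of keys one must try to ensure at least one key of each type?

The hardest type to obtain is steel: we could draw every other key first — 19 − 3 = 16 keys — without a single steel one.
The next draw must be steel, so 16 + 1 = 17.

17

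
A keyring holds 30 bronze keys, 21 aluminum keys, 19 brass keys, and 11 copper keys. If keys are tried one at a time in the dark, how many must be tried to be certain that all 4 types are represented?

71

The hardest type to obtain is copper: we could draw every other key first — 81 − 11 = 70 keys — without a single copper one.
The next draw must be copper, so 70 + 1 = 71.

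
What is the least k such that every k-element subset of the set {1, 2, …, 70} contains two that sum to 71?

36

Partition {1, …, 70} into 35 pairs: {1,70}, {2,69}, …, {35,36}.
Choosing 35 integers — say the integers 1 through 35 — takes one from each pair and avoids the property.
Choosing 36 forces two into the same pair by pigeonhole, and those sum to 71. So 36.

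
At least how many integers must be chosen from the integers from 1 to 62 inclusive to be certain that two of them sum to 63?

Partition {1, …, 62} into 31 pairs: {1,62}, {2,61}, …, {31,32}.
Choosing 31 integers — say the integers 1 through 31 — takes one from each pair and avoids the property.
Choosing 32 forces two into the same pair by pigeonhole, and those sum to 63. So 32.

32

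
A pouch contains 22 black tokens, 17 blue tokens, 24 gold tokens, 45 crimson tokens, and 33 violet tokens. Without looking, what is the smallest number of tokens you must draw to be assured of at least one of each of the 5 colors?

The hardest color to obtain is blue: we could draw every other token first — 141 − 17 = 124 tokens — without a single blue one.
The next draw must be blue, so 124 + 1 = 125.

125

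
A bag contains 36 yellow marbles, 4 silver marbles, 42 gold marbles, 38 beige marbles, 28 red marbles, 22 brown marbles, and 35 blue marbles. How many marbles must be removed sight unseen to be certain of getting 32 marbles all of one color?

Treat the 7 colors as pigeonholes.
In the worst case we take at most 31 of each color, but all 4 silver, all 28 red, and all 22 brown (fewer than 31), giving 31 + 4 + 31 + 31 + 28 + 22 + 31 = 178.
One more marble then forces some color to 32, so 178 + 1 = 179.

179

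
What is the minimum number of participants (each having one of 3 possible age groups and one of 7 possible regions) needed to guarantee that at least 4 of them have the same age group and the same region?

There are 3 × 7 = 21 (age group, region) combinations acting as pigeonholes.
With 21 × 3 = 63 participants we could place exactly 3 in each, with no (age group, region) pair reaching 4.
One more forces some (age group, region) pair to hold 4, so 63 + 1 = 64.

64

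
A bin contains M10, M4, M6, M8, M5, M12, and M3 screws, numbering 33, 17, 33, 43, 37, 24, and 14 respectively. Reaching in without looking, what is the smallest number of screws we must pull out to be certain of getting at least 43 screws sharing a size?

201

In the worst case we take at most 42 of each size, but all 33 M10, all 17 M4, all 33 M6, all 37 M5, all 24 M12, and all 14 M3 (fewer than 42), giving 33 + 17 + 33 + 42 + 37 + 24 + 14 = 200.
One more screw then forces some size to 43, so 200 + 1 = 201.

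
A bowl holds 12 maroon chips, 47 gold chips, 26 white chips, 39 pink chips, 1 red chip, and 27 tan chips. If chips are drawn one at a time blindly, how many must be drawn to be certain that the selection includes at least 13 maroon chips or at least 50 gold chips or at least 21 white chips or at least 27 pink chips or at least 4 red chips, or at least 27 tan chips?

133

The worst case stops just short of every target: 12 maroon, all 47 gold, 20 white, 26 pink, all 1 red, 26 tan — 12 + 47 + 20 + 26 + 1 + 26 = 132 chips.
One more chip must push some color to its target, so 132 + 1 = 133.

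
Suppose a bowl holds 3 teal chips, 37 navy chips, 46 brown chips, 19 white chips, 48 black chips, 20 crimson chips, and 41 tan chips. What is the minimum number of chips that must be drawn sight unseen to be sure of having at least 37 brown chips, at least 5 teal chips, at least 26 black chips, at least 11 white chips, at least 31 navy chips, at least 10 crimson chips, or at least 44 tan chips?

155

The worst case stops just short of every target: all 3 teal, 30 navy, 36 brown, 10 white, 25 black, 9 crimson, all 41 tan — 3 + 30 + 36 + 10 + 25 + 9 + 41 = 154 chips.
One more chip must push some color to its target, so 154 + 1 = 155.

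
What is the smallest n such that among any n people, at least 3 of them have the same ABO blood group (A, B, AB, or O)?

9

There are 4 ABO blood groups acting as pigeonholes.
With 4 × 2 = 8 people we could place exactly 2 in each, with no class reaching 3.
One more forces some class to hold 3, so 8 + 1 = 9.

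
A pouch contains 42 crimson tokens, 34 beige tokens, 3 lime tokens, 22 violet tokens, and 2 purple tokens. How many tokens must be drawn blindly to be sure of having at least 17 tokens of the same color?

In the worst case we take at most 16 of each color, but all 3 lime and all 2 purple (fewer than 16), giving 16 + 16 + 3 + 16 + 2 = 53.
One more token then forces some color to 17, so 53 + 1 = 54.

54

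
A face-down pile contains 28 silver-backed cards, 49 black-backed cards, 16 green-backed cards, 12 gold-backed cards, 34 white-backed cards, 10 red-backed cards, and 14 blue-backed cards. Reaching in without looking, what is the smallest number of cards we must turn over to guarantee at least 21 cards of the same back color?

In the worst case we take at most 20 of each back color, but all 16 green-backed, all 12 gold-backed, all 10 red-backed, and all 14 blue-backed (fewer than 20), giving 20 + 20 + 16 + 12 + 20 + 10 + 14 = 112.
One more card then forces some back color to 21, so 112 + 1 = 113.

113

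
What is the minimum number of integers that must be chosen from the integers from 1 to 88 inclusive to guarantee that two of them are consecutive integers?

Partition {1, …, 88} into 44 pairs: {1,2}, {3,4}, …, {87,88}.
Choosing 44 integers — say the 44 even numbers 2, 4, …, 88 — takes one from each pair and avoids the property.
Choosing 45 forces two into the same pair by pigeonhole, and those are consecutive. So 45.

45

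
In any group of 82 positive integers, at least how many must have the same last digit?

9

There are 10 possible last digits, which serve as the pigeonholes.
If each of the 10 possible last digits held at most 8, the total would be at most 10 × 8 = 80 < 82, a contradiction.
So at least one holds ⌈82/10⌉ = 9.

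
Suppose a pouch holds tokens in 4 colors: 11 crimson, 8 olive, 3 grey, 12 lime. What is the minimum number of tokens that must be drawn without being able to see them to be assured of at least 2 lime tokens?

24

To avoid lime tokens as long as possible, exhaust the other 3 colors first.
The worst case draws every non-lime token first: 11 + 8 + 3 = 22.
The next 2 draws are then forced to be lime, giving 22 + 2 = 24.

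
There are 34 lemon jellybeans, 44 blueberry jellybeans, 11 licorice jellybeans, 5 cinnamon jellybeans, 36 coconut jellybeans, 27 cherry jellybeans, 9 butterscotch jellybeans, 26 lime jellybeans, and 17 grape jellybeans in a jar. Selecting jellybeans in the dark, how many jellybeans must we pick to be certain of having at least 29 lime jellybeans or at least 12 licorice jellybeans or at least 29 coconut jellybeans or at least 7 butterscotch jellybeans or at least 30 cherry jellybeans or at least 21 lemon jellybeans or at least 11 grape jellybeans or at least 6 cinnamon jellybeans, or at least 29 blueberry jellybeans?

Each of the 9 flavors has its own threshold; avoid all of them simultaneously.
The worst case stops just short of every target: 20 lemon, 28 blueberry, 11 licorice, 5 cinnamon, 28 coconut, all 27 cherry, 6 butterscotch, all 26 lime, 10 grape — 20 + 28 + 11 + 5 + 28 + 27 + 6 + 26 + 10 = 161 jellybeans.
One more jellybean must push some flavor to its target, so 161 + 1 = 162.

162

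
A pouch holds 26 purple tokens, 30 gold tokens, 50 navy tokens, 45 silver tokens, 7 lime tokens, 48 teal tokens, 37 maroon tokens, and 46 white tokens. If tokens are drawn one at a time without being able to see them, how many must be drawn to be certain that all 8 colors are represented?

The hardest color to obtain is lime: we could draw every other token first — 289 − 7 = 282 tokens — without a single lime one.
The next draw must be lime, so 282 + 1 = 283.

283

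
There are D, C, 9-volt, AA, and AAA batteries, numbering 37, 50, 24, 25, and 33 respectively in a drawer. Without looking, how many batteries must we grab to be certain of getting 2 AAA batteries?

To avoid AAA batteries as long as possible, exhaust the other 4 types first.
The worst case draws every non-AAA battery first: 37 + 50 + 24 + 25 = 136.
The next 2 draws are then forced to be AAA, giving 136 + 2 = 138.

138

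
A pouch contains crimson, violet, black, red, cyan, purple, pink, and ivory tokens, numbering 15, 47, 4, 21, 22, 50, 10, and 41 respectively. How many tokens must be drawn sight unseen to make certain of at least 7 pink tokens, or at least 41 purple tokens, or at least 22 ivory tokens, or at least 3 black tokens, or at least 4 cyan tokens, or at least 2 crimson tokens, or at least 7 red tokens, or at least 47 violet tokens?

The worst case stops just short of every target: 1 crimson, 46 violet, 2 black, 6 red, 3 cyan, 40 purple, 6 pink, 21 ivory — 1 + 46 + 2 + 6 + 3 + 40 + 6 + 21 = 125 tokens.
One more token must push some color to its target, so 125 + 1 = 126.

126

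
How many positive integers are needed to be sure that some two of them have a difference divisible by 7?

8

Use the pigeonhole principle on residue classes: two integers differ by a multiple of 7 exactly when they share a remainder mod 7.
There are 7 residue classes mod 7, so 7 integers can all lie in distinct classes.
One more integer must repeat a residue, giving a difference divisible by 7. So n = 7 + 1 = 8.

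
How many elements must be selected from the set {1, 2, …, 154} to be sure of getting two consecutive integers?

78

Partition {1, …, 154} into 77 pairs: {1,2}, {3,4}, …, {153,154}.
Choosing 77 integers — say the 77 even numbers 2, 4, …, 154 — takes one from each pair and avoids the property.
Choosing 78 forces two into the same pair by pigeonhole, and those are consecutive. So 78.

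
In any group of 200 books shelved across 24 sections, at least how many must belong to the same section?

If each of the 24 sections held at most 8, the total would be at most 24 × 8 = 192 < 200, a contradiction.
So at least one holds ⌈200/24⌉ = 9.

9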